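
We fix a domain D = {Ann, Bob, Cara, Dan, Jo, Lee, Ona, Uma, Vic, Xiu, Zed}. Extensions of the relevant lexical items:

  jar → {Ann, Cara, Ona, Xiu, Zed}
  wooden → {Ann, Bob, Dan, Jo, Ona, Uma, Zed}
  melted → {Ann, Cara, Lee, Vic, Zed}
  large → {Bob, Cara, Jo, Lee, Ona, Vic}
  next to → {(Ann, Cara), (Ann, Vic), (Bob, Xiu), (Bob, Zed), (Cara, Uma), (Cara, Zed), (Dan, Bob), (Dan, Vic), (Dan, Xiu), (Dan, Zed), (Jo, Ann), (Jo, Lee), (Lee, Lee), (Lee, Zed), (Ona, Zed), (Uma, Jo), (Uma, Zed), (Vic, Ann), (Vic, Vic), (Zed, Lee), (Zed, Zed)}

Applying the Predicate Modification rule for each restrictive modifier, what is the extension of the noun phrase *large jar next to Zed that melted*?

⟦next to Zed⟧ = {x : ⟨x, Zed⟩ ∈ ⟦next to⟧} = {Bob, Cara, Dan, Lee, Ona, Uma, Zed}
⟦that melted⟧ = ⟦melted⟧ = {Ann, Cara, Lee, Vic, Zed}
⟦jar⟧ = {Ann, Cara, Ona, Xiu, Zed}
… ∩ ⟦next to Zed⟧ = {Ann, Cara, Ona, Xiu, Zed} ∩ {Bob, Cara, Dan, Lee, Ona, Uma, Zed} = {Cara, Ona, Zed}
… ∩ ⟦that melted⟧ = {Cara, Ona, Zed} ∩ {Ann, Cara, Lee, Vic, Zed} = {Cara, Zed}
… ∩ ⟦large⟧ = {Cara, Zed} ∩ {Bob, Cara, Jo, Lee, Ona, Vic} = {Cara}
So ⟦large jar next to Zed that melted⟧ = {Cara}.

{Cara}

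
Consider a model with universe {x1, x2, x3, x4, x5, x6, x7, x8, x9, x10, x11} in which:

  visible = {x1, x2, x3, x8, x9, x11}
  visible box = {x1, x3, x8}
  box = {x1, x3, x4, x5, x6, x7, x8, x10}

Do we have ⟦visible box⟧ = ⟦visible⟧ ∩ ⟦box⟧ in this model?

⟦visible⟧ ∩ ⟦box⟧ = {x1, x2, x3, x8, x9, x11} ∩ {x1, x3, x4, x5, x6, x7, x8, x10} = {x1, x3, x8}
Observed ⟦visible box⟧ = {x1, x3, x8}.
These coincide, so the modifier is intersective here.

yes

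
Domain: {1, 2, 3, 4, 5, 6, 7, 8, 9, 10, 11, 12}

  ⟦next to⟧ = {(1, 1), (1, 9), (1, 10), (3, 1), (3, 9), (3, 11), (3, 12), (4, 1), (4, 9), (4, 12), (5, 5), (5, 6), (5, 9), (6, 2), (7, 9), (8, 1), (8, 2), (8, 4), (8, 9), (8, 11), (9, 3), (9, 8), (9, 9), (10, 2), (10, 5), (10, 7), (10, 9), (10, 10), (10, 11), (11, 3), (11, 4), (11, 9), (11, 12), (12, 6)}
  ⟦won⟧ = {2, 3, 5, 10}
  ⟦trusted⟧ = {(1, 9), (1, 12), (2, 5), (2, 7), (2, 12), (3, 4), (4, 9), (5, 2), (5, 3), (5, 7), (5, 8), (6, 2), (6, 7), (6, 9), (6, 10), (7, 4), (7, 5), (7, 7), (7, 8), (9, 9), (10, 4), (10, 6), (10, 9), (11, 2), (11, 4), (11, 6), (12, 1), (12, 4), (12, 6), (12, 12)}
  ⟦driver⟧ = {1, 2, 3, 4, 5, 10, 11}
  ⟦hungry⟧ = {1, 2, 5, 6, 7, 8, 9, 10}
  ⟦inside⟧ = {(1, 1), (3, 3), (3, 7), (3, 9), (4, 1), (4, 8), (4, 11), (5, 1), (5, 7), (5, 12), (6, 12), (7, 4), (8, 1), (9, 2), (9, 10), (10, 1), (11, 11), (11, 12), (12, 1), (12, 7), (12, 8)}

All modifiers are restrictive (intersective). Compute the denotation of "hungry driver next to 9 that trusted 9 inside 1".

{1, 10}

⟦next to 9⟧ = {x : ⟨x, 9⟩ ∈ ⟦next to⟧} = {1, 3, 4, 5, 7, 8, 9, 10, 11}
⟦that trusted 9⟧ = {x : ⟨x, 9⟩ ∈ ⟦trusted⟧} = {1, 4, 6, 9, 10}
⟦inside 1⟧ = {x : ⟨x, 1⟩ ∈ ⟦inside⟧} = {1, 4, 5, 8, 10, 12}
⟦driver⟧ = {1, 2, 3, 4, 5, 10, 11}
… ∩ ⟦next to 9⟧ = {1, 2, 3, 4, 5, 10, 11} ∩ {1, 3, 4, 5, 7, 8, 9, 10, 11} = {1, 3, 4, 5, 10, 11}
… ∩ ⟦that trusted 9⟧ = {1, 3, 4, 5, 10, 11} ∩ {1, 4, 6, 9, 10} = {1, 4, 10}
… ∩ ⟦inside 1⟧ = {1, 4, 10} ∩ {1, 4, 5, 8, 10, 12} = {1, 4, 10}
… ∩ ⟦hungry⟧ = {1, 4, 10} ∩ {1, 2, 5, 6, 7, 8, 9, 10} = {1, 10}
So ⟦hungry driver next to 9 that trusted 9 inside 1⟧ = {1, 10}.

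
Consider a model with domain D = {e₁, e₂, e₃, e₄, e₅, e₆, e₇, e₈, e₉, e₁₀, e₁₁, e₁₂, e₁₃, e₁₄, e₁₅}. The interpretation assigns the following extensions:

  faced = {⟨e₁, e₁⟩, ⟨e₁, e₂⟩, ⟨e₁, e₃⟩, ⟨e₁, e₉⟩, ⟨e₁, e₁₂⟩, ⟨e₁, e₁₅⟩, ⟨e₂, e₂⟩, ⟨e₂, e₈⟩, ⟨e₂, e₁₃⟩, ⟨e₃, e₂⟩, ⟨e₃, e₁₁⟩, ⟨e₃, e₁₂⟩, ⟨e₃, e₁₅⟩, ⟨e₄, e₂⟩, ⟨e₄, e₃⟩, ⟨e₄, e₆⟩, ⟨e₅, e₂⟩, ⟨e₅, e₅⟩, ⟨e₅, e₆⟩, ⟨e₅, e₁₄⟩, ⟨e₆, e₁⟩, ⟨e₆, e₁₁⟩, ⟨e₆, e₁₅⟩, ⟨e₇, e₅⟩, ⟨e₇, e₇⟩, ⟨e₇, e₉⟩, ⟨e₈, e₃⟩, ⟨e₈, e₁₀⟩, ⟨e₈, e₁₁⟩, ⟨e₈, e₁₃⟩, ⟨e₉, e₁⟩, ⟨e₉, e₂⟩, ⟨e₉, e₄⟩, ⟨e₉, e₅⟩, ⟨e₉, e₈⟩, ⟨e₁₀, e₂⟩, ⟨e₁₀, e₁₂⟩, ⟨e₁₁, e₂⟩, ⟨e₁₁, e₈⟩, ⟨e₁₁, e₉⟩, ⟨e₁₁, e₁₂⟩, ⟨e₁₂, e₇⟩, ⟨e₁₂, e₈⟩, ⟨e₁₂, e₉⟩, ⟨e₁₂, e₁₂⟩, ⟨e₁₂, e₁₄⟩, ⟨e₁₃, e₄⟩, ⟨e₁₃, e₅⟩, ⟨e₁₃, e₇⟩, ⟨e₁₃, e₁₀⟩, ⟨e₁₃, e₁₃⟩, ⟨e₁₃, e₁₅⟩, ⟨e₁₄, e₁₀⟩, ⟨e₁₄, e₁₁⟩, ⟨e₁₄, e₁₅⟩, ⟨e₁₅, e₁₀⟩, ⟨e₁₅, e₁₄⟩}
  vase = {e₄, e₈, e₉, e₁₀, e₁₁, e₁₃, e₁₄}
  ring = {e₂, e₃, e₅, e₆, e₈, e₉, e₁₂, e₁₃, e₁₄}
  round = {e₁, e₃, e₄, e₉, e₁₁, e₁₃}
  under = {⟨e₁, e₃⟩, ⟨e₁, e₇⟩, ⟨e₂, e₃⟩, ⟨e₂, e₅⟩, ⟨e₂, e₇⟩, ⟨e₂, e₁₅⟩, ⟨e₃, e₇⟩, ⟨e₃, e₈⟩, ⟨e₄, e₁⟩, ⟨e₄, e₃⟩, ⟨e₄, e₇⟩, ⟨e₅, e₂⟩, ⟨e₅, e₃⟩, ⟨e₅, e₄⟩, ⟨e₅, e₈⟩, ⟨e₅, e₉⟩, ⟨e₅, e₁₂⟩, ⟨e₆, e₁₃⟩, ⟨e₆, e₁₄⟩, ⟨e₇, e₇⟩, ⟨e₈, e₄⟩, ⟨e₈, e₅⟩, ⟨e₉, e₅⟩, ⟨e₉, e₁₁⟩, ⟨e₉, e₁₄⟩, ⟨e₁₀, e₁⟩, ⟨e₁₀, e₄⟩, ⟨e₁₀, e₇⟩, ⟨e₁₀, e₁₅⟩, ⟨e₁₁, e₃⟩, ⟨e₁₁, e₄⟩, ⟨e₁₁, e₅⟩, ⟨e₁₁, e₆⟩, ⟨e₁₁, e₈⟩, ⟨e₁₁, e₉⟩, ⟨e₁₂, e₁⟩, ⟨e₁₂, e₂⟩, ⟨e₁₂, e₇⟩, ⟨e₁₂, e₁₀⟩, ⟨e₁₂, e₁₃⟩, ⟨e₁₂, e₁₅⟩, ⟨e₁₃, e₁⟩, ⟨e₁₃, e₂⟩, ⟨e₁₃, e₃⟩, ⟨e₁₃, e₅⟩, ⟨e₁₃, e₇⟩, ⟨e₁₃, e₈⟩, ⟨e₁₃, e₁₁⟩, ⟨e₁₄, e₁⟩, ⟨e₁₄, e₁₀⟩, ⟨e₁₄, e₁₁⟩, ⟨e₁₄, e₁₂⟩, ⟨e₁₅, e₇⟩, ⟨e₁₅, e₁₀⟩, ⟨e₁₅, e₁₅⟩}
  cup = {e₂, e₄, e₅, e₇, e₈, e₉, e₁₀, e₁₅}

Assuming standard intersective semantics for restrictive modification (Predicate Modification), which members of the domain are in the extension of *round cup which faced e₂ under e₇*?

⟦which faced e₂⟧ = {x : ⟨x, e₂⟩ ∈ ⟦faced⟧} = {e₁, e₂, e₃, e₄, e₅, e₉, e₁₀, e₁₁}
⟦under e₇⟧ = {x : ⟨x, e₇⟩ ∈ ⟦under⟧} = {e₁, e₂, e₃, e₄, e₇, e₁₀, e₁₂, e₁₃, e₁₅}
⟦cup⟧ = {e₂, e₄, e₅, e₇, e₈, e₉, e₁₀, e₁₅}
… ∩ ⟦which faced e₂⟧ = {e₂, e₄, e₅, e₇, e₈, e₉, e₁₀, e₁₅} ∩ {e₁, e₂, e₃, e₄, e₅, e₉, e₁₀, e₁₁} = {e₂, e₄, e₅, e₉, e₁₀}
… ∩ ⟦under e₇⟧ = {e₂, e₄, e₅, e₉, e₁₀} ∩ {e₁, e₂, e₃, e₄, e₇, e₁₀, e₁₂, e₁₃, e₁₅} = {e₂, e₄, e₁₀}
… ∩ ⟦round⟧ = {e₂, e₄, e₁₀} ∩ {e₁, e₃, e₄, e₉, e₁₁, e₁₃} = {e₄}
So ⟦round cup which faced e₂ under e₇⟧ = {e₄}.

{e₄}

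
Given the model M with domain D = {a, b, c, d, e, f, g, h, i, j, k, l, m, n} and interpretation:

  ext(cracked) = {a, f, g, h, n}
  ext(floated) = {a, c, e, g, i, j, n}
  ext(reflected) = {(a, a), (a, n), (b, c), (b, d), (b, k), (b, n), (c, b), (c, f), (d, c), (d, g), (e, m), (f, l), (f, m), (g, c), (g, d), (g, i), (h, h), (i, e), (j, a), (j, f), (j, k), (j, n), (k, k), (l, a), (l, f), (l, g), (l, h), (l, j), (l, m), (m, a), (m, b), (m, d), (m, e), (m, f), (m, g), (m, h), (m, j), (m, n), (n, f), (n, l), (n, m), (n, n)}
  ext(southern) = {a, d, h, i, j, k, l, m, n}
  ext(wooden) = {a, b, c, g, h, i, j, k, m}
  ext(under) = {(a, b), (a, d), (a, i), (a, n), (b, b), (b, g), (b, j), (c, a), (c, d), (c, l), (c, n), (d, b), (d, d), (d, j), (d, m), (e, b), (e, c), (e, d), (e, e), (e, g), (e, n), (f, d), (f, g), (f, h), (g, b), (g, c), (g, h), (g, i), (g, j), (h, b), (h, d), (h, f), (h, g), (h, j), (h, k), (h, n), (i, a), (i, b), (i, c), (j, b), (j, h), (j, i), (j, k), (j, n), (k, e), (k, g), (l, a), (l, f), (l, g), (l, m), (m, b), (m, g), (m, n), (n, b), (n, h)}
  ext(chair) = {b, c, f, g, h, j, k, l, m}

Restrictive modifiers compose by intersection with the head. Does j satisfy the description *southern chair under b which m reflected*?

⟦under b⟧ = {x : ⟨x, b⟩ ∈ ⟦under⟧} = {a, b, d, e, g, h, i, j, m, n}
⟦which m reflected⟧ = {x : ⟨m, x⟩ ∈ ⟦reflected⟧} = {a, b, d, e, f, g, h, j, n}
⟦chair⟧ = {b, c, f, g, h, j, k, l, m}
… ∩ ⟦under b⟧ = {b, c, f, g, h, j, k, l, m} ∩ {a, b, d, e, g, h, i, j, m, n} = {b, g, h, j, m}
… ∩ ⟦which m reflected⟧ = {b, g, h, j, m} ∩ {a, b, d, e, f, g, h, j, n} = {b, g, h, j}
… ∩ ⟦southern⟧ = {b, g, h, j} ∩ {a, d, h, i, j, k, l, m, n} = {h, j}
⟦southern chair under b which m reflected⟧ = {h, j}; j ∈ this set.

yes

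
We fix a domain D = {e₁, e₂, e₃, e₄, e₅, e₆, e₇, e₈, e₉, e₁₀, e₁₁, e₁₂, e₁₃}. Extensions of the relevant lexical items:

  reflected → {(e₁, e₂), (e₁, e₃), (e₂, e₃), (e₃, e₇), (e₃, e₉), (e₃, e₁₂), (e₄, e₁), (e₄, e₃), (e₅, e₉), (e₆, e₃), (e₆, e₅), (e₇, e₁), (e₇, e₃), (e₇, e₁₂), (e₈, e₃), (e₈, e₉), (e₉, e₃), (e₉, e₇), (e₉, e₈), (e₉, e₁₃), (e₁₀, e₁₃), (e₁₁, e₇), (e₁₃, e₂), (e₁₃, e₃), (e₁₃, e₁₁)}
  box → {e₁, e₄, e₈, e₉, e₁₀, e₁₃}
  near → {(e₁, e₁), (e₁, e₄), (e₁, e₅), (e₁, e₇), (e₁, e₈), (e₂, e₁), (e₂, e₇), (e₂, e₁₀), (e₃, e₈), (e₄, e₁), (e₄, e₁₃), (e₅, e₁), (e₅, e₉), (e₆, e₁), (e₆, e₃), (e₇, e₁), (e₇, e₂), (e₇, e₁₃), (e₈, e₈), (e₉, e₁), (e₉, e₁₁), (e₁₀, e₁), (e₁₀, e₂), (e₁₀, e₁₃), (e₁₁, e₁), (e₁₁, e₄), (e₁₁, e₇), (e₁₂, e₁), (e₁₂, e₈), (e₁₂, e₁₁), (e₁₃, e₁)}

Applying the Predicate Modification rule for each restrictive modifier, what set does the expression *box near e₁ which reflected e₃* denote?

⟦near e₁⟧ = {x : ⟨x, e₁⟩ ∈ ⟦near⟧} = {e₁, e₂, e₄, e₅, e₆, e₇, e₉, e₁₀, e₁₁, e₁₂, e₁₃}
⟦which reflected e₃⟧ = {x : ⟨x, e₃⟩ ∈ ⟦reflected⟧} = {e₁, e₂, e₄, e₆, e₇, e₈, e₉, e₁₃}
⟦box⟧ = {e₁, e₄, e₈, e₉, e₁₀, e₁₃}
… ∩ ⟦near e₁⟧ = {e₁, e₄, e₈, e₉, e₁₀, e₁₃} ∩ {e₁, e₂, e₄, e₅, e₆, e₇, e₉, e₁₀, e₁₁, e₁₂, e₁₃} = {e₁, e₄, e₉, e₁₀, e₁₃}
… ∩ ⟦which reflected e₃⟧ = {e₁, e₄, e₉, e₁₀, e₁₃} ∩ {e₁, e₂, e₄, e₆, e₇, e₈, e₉, e₁₃} = {e₁, e₄, e₉, e₁₃}
So ⟦box near e₁ which reflected e₃⟧ = {e₁, e₄, e₉, e₁₃}.

{e₁, e₄, e₉, e₁₃}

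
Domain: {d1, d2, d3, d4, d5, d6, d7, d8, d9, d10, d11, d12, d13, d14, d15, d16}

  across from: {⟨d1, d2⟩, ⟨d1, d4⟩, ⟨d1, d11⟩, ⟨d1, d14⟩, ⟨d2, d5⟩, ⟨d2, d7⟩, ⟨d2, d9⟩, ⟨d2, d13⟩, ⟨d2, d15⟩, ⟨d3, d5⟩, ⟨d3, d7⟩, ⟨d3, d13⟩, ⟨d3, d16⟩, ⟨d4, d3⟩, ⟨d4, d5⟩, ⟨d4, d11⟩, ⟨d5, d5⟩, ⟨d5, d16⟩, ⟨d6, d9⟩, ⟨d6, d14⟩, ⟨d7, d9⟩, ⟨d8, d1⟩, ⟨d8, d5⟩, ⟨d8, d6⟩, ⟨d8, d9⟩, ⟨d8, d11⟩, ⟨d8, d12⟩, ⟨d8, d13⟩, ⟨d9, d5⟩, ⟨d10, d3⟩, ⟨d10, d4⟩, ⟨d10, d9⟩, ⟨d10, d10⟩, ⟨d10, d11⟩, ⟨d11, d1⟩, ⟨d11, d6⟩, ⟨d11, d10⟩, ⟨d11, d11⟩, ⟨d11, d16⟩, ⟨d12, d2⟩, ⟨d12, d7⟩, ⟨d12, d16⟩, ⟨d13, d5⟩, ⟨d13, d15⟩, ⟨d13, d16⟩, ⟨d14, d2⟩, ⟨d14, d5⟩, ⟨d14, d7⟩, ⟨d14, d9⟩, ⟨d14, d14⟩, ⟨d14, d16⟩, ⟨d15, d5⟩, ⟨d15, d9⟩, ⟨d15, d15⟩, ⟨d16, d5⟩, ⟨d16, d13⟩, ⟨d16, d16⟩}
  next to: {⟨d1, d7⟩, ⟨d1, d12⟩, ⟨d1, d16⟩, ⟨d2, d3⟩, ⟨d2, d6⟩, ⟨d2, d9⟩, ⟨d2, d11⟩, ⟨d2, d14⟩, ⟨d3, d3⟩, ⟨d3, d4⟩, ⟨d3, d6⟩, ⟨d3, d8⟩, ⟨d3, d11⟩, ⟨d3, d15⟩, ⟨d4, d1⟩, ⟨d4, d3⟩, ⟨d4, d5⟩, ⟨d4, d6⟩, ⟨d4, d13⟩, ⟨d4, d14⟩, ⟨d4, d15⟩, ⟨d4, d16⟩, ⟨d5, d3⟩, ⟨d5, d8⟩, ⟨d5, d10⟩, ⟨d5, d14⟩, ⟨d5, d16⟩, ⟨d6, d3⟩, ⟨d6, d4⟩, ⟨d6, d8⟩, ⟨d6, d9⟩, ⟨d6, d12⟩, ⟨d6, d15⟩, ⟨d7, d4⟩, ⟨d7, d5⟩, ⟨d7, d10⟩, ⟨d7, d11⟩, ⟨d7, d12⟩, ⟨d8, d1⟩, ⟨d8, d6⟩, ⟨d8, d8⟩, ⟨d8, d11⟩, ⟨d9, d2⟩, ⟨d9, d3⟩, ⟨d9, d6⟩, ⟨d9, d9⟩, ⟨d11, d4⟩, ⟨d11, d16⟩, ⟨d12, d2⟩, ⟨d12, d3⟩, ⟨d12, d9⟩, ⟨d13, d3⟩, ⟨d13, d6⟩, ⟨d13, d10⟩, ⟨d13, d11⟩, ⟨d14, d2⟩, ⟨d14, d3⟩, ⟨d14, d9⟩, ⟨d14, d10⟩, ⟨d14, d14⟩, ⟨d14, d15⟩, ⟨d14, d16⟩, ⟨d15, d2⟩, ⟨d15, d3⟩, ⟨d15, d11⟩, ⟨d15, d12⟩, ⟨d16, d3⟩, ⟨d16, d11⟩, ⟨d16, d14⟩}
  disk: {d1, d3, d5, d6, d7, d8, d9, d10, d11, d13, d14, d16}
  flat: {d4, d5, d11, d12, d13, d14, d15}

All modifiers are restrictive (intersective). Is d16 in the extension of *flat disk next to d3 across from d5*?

⟦next to d3⟧ = {x : ⟨x, d3⟩ ∈ ⟦next to⟧} = {d2, d3, d4, d5, d6, d9, d12, d13, d14, d15, d16}
⟦across from d5⟧ = {x : ⟨x, d5⟩ ∈ ⟦across from⟧} = {d2, d3, d4, d5, d8, d9, d13, d14, d15, d16}
⟦disk⟧ = {d1, d3, d5, d6, d7, d8, d9, d10, d11, d13, d14, d16}
… ∩ ⟦next to d3⟧ = {d1, d3, d5, d6, d7, d8, d9, d10, d11, d13, d14, d16} ∩ {d2, d3, d4, d5, d6, d9, d12, d13, d14, d15, d16} = {d3, d5, d6, d9, d13, d14, d16}
… ∩ ⟦across from d5⟧ = {d3, d5, d6, d9, d13, d14, d16} ∩ {d2, d3, d4, d5, d8, d9, d13, d14, d15, d16} = {d3, d5, d9, d13, d14, d16}
… ∩ ⟦flat⟧ = {d3, d5, d9, d13, d14, d16} ∩ {d4, d5, d11, d12, d13, d14, d15} = {d5, d13, d14}
⟦flat disk next to d3 across from d5⟧ = {d5, d13, d14}; d16 ∉ this set.

no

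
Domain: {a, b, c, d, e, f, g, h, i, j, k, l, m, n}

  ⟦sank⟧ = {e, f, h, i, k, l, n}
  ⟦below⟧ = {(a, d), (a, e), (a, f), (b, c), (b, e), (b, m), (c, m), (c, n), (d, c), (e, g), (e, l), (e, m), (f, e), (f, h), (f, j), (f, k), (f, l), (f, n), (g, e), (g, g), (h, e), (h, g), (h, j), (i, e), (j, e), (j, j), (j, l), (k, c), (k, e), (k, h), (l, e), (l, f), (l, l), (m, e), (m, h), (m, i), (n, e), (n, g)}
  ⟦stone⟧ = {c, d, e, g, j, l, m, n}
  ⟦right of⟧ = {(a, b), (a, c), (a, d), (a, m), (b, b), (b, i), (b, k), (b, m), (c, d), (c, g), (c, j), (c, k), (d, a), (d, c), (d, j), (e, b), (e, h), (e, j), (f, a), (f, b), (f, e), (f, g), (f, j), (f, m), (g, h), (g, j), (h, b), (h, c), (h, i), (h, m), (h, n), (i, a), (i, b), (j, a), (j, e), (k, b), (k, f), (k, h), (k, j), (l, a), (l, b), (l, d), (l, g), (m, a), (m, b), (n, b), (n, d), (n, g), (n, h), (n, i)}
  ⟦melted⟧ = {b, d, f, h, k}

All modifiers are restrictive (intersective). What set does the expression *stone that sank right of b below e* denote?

{l, n}

⟦that sank⟧ = ⟦sank⟧ = {e, f, h, i, k, l, n}
⟦right of b⟧ = {x : ⟨x, b⟩ ∈ ⟦right of⟧} = {a, b, e, f, h, i, k, l, m, n}
⟦below e⟧ = {x : ⟨x, e⟩ ∈ ⟦below⟧} = {a, b, f, g, h, i, j, k, l, m, n}
⟦stone⟧ = {c, d, e, g, j, l, m, n}
… ∩ ⟦that sank⟧ = {c, d, e, g, j, l, m, n} ∩ {e, f, h, i, k, l, n} = {e, l, n}
… ∩ ⟦right of b⟧ = {e, l, n} ∩ {a, b, e, f, h, i, k, l, m, n} = {e, l, n}
… ∩ ⟦below e⟧ = {e, l, n} ∩ {a, b, f, g, h, i, j, k, l, m, n} = {l, n}
So ⟦stone that sank right of b below e⟧ = {l, n}.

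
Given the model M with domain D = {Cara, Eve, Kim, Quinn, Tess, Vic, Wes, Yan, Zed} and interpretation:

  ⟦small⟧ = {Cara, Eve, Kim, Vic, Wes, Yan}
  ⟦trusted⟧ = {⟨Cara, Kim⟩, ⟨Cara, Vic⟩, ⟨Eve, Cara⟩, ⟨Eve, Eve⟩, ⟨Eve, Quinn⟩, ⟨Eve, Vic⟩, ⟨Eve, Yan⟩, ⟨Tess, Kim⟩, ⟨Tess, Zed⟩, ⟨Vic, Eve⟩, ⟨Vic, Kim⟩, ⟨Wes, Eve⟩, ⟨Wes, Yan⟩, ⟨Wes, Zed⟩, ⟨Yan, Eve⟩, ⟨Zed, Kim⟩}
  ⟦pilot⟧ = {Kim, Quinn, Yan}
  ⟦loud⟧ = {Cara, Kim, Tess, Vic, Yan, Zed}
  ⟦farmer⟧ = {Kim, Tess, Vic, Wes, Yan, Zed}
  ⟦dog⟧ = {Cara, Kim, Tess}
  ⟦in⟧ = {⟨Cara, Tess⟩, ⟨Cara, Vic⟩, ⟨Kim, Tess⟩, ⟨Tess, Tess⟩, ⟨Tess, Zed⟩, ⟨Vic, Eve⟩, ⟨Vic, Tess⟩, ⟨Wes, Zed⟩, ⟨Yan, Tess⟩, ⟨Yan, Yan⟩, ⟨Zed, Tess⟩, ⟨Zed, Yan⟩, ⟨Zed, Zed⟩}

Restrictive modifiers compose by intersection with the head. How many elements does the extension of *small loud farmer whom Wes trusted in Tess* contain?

⟦whom Wes trusted⟧ = {x : ⟨Wes, x⟩ ∈ ⟦trusted⟧} = {Eve, Yan, Zed}
⟦in Tess⟧ = {x : ⟨x, Tess⟩ ∈ ⟦in⟧} = {Cara, Kim, Tess, Vic, Yan, Zed}
⟦farmer⟧ = {Kim, Tess, Vic, Wes, Yan, Zed}
… ∩ ⟦whom Wes trusted⟧ = {Kim, Tess, Vic, Wes, Yan, Zed} ∩ {Eve, Yan, Zed} = {Yan, Zed}
… ∩ ⟦in Tess⟧ = {Yan, Zed} ∩ {Cara, Kim, Tess, Vic, Yan, Zed} = {Yan, Zed}
… ∩ ⟦small⟧ = {Yan, Zed} ∩ {Cara, Eve, Kim, Vic, Wes, Yan} = {Yan}
… ∩ ⟦loud⟧ = {Yan} ∩ {Cara, Kim, Tess, Vic, Yan, Zed} = {Yan}
⟦small loud farmer whom Wes trusted in Tess⟧ = {Yan}, so the cardinality is 1.

1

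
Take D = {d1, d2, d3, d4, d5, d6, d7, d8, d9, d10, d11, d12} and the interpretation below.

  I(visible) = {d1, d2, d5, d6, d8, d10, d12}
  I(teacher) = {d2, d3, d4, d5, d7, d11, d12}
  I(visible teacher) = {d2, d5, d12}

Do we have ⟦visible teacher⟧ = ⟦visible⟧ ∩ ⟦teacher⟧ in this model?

⟦visible⟧ ∩ ⟦teacher⟧ = {d1, d2, d5, d6, d8, d10, d12} ∩ {d2, d3, d4, d5, d7, d11, d12} = {d2, d5, d12}
Observed ⟦visible teacher⟧ = {d2, d5, d12}.
These coincide, so the modifier is intersective here.

yes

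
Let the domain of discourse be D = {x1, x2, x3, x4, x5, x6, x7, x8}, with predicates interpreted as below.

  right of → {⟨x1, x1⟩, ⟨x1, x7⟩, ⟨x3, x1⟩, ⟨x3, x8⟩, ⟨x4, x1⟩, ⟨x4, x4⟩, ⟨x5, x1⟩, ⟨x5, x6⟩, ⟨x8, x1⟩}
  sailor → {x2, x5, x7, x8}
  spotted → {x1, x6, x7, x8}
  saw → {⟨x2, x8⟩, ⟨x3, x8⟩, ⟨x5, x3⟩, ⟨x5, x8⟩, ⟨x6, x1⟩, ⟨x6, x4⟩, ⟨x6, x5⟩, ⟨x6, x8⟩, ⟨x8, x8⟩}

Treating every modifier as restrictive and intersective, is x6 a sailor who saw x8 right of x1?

no

⟦who saw x8⟧ = {x : ⟨x, x8⟩ ∈ ⟦saw⟧} = {x2, x3, x5, x6, x8}
⟦right of x1⟧ = {x : ⟨x, x1⟩ ∈ ⟦right of⟧} = {x1, x3, x4, x5, x8}
⟦sailor⟧ = {x2, x5, x7, x8}
… ∩ ⟦who saw x8⟧ = {x2, x5, x7, x8} ∩ {x2, x3, x5, x6, x8} = {x2, x5, x8}
… ∩ ⟦right of x1⟧ = {x2, x5, x8} ∩ {x1, x3, x4, x5, x8} = {x5, x8}
⟦sailor who saw x8 right of x1⟧ = {x5, x8}; x6 ∉ this set.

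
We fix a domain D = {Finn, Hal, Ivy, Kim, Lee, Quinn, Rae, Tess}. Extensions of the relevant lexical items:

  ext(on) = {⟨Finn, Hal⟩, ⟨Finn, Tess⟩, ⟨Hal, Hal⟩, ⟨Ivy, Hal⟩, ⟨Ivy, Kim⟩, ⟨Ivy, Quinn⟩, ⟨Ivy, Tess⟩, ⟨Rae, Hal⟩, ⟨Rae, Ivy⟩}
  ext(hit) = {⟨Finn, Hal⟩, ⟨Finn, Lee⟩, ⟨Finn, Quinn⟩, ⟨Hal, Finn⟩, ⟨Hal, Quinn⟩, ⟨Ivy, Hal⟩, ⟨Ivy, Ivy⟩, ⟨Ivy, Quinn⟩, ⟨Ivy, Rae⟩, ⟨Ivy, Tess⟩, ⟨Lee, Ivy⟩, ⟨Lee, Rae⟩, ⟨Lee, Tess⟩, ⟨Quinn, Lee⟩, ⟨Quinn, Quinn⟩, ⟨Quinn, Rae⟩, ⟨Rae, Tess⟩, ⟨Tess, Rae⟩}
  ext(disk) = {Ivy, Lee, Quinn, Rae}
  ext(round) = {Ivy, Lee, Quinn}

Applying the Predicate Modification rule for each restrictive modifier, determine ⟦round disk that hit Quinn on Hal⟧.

⟦that hit Quinn⟧ = {x : ⟨x, Quinn⟩ ∈ ⟦hit⟧} = {Finn, Hal, Ivy, Quinn}
⟦on Hal⟧ = {x : ⟨x, Hal⟩ ∈ ⟦on⟧} = {Finn, Hal, Ivy, Rae}
⟦disk⟧ = {Ivy, Lee, Quinn, Rae}
… ∩ ⟦that hit Quinn⟧ = {Ivy, Lee, Quinn, Rae} ∩ {Finn, Hal, Ivy, Quinn} = {Ivy, Quinn}
… ∩ ⟦on Hal⟧ = {Ivy, Quinn} ∩ {Finn, Hal, Ivy, Rae} = {Ivy}
… ∩ ⟦round⟧ = {Ivy} ∩ {Ivy, Lee, Quinn} = {Ivy}
So ⟦round disk that hit Quinn on Hal⟧ = {Ivy}.

{Ivy}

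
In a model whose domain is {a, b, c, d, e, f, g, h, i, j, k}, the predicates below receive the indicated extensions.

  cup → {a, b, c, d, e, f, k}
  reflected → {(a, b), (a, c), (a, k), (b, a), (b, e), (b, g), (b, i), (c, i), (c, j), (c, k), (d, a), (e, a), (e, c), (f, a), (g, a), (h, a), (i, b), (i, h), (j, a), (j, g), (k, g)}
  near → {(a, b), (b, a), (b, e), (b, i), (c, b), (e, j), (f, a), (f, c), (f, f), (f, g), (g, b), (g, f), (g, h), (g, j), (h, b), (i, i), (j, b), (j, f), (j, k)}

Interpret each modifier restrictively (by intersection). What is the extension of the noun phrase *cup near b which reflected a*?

{}

⟦near b⟧ = {x : ⟨x, b⟩ ∈ ⟦near⟧} = {a, c, g, h, j}
⟦which reflected a⟧ = {x : ⟨x, a⟩ ∈ ⟦reflected⟧} = {b, d, e, f, g, h, j}
⟦cup⟧ = {a, b, c, d, e, f, k}
… ∩ ⟦near b⟧ = {a, b, c, d, e, f, k} ∩ {a, c, g, h, j} = {a, c}
… ∩ ⟦which reflected a⟧ = {a, c} ∩ {b, d, e, f, g, h, j} = ∅
So ⟦cup near b which reflected a⟧ = {}.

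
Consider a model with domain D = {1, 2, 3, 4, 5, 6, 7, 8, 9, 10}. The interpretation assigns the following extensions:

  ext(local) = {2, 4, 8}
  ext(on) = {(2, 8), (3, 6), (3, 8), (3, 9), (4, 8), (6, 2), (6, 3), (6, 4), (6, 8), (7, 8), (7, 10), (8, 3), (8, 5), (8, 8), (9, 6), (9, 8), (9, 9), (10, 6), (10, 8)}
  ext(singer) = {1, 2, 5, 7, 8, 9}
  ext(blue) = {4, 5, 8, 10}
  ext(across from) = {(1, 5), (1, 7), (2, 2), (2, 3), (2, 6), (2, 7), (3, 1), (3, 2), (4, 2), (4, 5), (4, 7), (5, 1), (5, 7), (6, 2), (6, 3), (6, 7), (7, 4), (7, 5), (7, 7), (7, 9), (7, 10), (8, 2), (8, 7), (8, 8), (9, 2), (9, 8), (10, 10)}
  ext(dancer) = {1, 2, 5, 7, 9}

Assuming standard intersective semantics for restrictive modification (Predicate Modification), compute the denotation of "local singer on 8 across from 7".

{2, 8}

⟦on 8⟧ = {x : ⟨x, 8⟩ ∈ ⟦on⟧} = {2, 3, 4, 6, 7, 8, 9, 10}
⟦across from 7⟧ = {x : ⟨x, 7⟩ ∈ ⟦across from⟧} = {1, 2, 4, 5, 6, 7, 8}
⟦singer⟧ = {1, 2, 5, 7, 8, 9}
… ∩ ⟦on 8⟧ = {1, 2, 5, 7, 8, 9} ∩ {2, 3, 4, 6, 7, 8, 9, 10} = {2, 7, 8, 9}
… ∩ ⟦across from 7⟧ = {2, 7, 8, 9} ∩ {1, 2, 4, 5, 6, 7, 8} = {2, 7, 8}
… ∩ ⟦local⟧ = {2, 7, 8} ∩ {2, 4, 8} = {2, 8}
So ⟦local singer on 8 across from 7⟧ = {2, 8}.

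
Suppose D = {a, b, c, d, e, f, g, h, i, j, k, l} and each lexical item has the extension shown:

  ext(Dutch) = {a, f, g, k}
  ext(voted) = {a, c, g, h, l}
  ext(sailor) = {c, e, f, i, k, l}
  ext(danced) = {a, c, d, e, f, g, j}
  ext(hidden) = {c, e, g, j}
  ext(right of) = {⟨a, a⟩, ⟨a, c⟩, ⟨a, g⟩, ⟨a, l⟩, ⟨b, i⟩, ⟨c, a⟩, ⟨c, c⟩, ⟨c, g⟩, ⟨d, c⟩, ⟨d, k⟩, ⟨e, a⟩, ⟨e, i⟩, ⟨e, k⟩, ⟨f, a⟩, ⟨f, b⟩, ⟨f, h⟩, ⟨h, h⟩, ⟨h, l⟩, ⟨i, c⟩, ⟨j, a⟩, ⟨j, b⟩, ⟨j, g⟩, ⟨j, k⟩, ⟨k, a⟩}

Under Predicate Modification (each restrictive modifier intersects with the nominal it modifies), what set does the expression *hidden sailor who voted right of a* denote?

{c}

⟦who voted⟧ = ⟦voted⟧ = {a, c, g, h, l}
⟦right of a⟧ = {x : ⟨x, a⟩ ∈ ⟦right of⟧} = {a, c, e, f, j, k}
⟦sailor⟧ = {c, e, f, i, k, l}
… ∩ ⟦who voted⟧ = {c, e, f, i, k, l} ∩ {a, c, g, h, l} = {c, l}
… ∩ ⟦right of a⟧ = {c, l} ∩ {a, c, e, f, j, k} = {c}
… ∩ ⟦hidden⟧ = {c} ∩ {c, e, g, j} = {c}
So ⟦hidden sailor who voted right of a⟧ = {c}.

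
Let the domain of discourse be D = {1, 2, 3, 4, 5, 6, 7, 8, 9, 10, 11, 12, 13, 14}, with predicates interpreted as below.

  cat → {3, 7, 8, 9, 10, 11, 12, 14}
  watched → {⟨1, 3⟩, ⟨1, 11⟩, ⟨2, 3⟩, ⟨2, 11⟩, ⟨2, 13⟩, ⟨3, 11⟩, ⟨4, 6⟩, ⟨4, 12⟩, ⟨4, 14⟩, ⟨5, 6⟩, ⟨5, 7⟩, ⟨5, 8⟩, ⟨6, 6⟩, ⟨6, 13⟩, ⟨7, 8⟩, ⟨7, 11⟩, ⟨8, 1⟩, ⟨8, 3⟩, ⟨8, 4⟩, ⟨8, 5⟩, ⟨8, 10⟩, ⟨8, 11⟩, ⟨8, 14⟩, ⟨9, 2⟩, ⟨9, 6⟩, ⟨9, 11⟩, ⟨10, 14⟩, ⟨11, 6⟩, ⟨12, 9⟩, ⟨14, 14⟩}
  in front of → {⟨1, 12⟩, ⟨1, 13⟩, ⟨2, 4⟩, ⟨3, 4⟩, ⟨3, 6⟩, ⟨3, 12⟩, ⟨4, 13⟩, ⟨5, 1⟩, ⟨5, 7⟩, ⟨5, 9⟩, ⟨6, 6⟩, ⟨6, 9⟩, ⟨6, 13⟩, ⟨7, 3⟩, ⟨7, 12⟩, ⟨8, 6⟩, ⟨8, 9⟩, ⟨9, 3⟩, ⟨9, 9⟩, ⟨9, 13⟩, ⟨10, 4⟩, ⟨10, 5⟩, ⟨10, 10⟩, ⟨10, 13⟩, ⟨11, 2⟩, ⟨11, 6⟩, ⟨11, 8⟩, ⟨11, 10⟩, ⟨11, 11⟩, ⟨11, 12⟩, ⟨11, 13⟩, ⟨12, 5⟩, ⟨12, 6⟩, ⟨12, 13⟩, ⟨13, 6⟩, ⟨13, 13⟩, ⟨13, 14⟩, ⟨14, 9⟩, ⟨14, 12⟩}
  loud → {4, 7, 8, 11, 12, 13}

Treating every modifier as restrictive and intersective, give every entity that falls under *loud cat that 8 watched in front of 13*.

{11}

⟦that 8 watched⟧ = {x : ⟨8, x⟩ ∈ ⟦watched⟧} = {1, 3, 4, 5, 10, 11, 14}
⟦in front of 13⟧ = {x : ⟨x, 13⟩ ∈ ⟦in front of⟧} = {1, 4, 6, 9, 10, 11, 12, 13}
⟦cat⟧ = {3, 7, 8, 9, 10, 11, 12, 14}
… ∩ ⟦that 8 watched⟧ = {3, 7, 8, 9, 10, 11, 12, 14} ∩ {1, 3, 4, 5, 10, 11, 14} = {3, 10, 11, 14}
… ∩ ⟦in front of 13⟧ = {3, 10, 11, 14} ∩ {1, 4, 6, 9, 10, 11, 12, 13} = {10, 11}
… ∩ ⟦loud⟧ = {10, 11} ∩ {4, 7, 8, 11, 12, 13} = {11}
So ⟦loud cat that 8 watched in front of 13⟧ = {11}.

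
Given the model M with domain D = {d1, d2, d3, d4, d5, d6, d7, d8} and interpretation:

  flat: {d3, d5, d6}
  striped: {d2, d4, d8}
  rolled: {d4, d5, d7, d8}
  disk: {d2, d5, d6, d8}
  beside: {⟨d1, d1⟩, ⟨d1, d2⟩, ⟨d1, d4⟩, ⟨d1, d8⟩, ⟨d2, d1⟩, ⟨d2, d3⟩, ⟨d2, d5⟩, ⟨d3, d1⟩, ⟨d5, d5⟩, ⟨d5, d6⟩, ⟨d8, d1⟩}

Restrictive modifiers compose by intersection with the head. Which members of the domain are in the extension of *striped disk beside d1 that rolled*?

{d8}

⟦beside d1⟧ = {x : ⟨x, d1⟩ ∈ ⟦beside⟧} = {d1, d2, d3, d8}
⟦that rolled⟧ = ⟦rolled⟧ = {d4, d5, d7, d8}
⟦disk⟧ = {d2, d5, d6, d8}
… ∩ ⟦beside d1⟧ = {d2, d5, d6, d8} ∩ {d1, d2, d3, d8} = {d2, d8}
… ∩ ⟦that rolled⟧ = {d2, d8} ∩ {d4, d5, d7, d8} = {d8}
… ∩ ⟦striped⟧ = {d8} ∩ {d2, d4, d8} = {d8}
So ⟦striped disk beside d1 that rolled⟧ = {d8}.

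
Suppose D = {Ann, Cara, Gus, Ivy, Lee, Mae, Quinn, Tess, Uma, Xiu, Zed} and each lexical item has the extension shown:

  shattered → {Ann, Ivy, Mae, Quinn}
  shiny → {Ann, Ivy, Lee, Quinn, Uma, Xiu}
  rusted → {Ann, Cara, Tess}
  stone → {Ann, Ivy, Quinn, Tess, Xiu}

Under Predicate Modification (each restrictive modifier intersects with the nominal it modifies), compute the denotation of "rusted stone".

⟦stone⟧ = {Ann, Ivy, Quinn, Tess, Xiu}
… ∩ ⟦rusted⟧ = {Ann, Ivy, Quinn, Tess, Xiu} ∩ {Ann, Cara, Tess} = {Ann, Tess}
So ⟦rusted stone⟧ = {Ann, Tess}.

{Ann, Tess}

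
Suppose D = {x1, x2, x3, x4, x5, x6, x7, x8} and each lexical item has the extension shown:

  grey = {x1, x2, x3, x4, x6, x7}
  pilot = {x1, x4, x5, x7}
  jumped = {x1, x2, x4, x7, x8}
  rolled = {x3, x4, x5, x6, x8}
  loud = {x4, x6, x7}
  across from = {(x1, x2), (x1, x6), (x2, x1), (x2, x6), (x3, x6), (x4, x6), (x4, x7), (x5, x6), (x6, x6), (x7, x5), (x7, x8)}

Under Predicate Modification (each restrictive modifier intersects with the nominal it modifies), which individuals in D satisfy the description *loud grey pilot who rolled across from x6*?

{x4}

⟦who rolled⟧ = ⟦rolled⟧ = {x3, x4, x5, x6, x8}
⟦across from x6⟧ = {x : ⟨x, x6⟩ ∈ ⟦across from⟧} = {x1, x2, x3, x4, x5, x6}
⟦pilot⟧ = {x1, x4, x5, x7}
… ∩ ⟦who rolled⟧ = {x1, x4, x5, x7} ∩ {x3, x4, x5, x6, x8} = {x4, x5}
… ∩ ⟦across from x6⟧ = {x4, x5} ∩ {x1, x2, x3, x4, x5, x6} = {x4, x5}
… ∩ ⟦loud⟧ = {x4, x5} ∩ {x4, x6, x7} = {x4}
… ∩ ⟦grey⟧ = {x4} ∩ {x1, x2, x3, x4, x6, x7} = {x4}
So ⟦loud grey pilot who rolled across from x6⟧ = {x4}.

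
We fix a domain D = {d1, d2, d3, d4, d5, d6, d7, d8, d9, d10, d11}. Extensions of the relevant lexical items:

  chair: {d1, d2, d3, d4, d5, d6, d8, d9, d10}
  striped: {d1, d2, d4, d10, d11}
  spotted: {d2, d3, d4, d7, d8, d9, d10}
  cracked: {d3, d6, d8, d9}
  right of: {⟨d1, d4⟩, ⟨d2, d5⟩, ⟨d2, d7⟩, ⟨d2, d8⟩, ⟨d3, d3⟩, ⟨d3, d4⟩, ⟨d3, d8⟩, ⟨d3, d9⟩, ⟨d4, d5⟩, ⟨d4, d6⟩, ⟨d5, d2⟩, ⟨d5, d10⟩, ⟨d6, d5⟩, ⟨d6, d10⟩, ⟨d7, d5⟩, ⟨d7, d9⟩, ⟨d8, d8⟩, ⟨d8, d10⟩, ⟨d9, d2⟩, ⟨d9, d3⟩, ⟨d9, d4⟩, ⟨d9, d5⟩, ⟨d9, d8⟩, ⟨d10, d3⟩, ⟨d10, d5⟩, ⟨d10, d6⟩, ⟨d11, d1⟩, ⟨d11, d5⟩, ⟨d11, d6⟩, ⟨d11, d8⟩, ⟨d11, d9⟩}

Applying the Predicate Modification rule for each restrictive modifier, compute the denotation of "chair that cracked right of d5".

⟦that cracked⟧ = ⟦cracked⟧ = {d3, d6, d8, d9}
⟦right of d5⟧ = {x : ⟨x, d5⟩ ∈ ⟦right of⟧} = {d2, d4, d6, d7, d9, d10, d11}
⟦chair⟧ = {d1, d2, d3, d4, d5, d6, d8, d9, d10}
… ∩ ⟦that cracked⟧ = {d1, d2, d3, d4, d5, d6, d8, d9, d10} ∩ {d3, d6, d8, d9} = {d3, d6, d8, d9}
… ∩ ⟦right of d5⟧ = {d3, d6, d8, d9} ∩ {d2, d4, d6, d7, d9, d10, d11} = {d6, d9}
So ⟦chair that cracked right of d5⟧ = {d6, d9}.

{d6, d9}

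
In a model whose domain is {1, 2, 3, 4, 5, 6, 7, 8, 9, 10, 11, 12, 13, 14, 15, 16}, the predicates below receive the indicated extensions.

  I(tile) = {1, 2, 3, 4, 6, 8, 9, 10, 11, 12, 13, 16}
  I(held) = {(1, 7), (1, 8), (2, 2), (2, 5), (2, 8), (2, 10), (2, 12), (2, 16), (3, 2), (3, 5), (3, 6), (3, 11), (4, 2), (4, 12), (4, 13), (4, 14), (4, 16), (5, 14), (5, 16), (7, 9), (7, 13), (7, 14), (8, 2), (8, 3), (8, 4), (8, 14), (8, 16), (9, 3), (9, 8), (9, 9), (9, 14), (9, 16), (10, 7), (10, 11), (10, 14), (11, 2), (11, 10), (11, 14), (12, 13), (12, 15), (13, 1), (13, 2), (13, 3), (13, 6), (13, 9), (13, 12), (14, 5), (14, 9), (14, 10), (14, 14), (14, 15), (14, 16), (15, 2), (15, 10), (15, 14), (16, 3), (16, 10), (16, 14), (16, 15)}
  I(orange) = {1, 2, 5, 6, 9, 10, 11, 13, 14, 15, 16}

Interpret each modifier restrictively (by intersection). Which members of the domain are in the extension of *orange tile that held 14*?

{9, 10, 11, 16}

⟦that held 14⟧ = {x : ⟨x, 14⟩ ∈ ⟦held⟧} = {4, 5, 7, 8, 9, 10, 11, 14, 15, 16}
⟦tile⟧ = {1, 2, 3, 4, 6, 8, 9, 10, 11, 12, 13, 16}
… ∩ ⟦that held 14⟧ = {1, 2, 3, 4, 6, 8, 9, 10, 11, 12, 13, 16} ∩ {4, 5, 7, 8, 9, 10, 11, 14, 15, 16} = {4, 8, 9, 10, 11, 16}
… ∩ ⟦orange⟧ = {4, 8, 9, 10, 11, 16} ∩ {1, 2, 5, 6, 9, 10, 11, 13, 14, 15, 16} = {9, 10, 11, 16}
So ⟦orange tile that held 14⟧ = {9, 10, 11, 16}.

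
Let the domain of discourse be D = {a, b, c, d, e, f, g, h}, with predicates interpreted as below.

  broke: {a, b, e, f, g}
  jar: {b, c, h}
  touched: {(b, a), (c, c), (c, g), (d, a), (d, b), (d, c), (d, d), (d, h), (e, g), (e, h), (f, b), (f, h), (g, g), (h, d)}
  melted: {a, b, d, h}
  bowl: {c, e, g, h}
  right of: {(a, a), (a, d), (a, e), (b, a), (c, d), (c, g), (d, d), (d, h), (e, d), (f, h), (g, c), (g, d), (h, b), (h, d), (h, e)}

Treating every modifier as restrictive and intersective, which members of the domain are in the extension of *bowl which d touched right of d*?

⟦which d touched⟧ = {x : ⟨d, x⟩ ∈ ⟦touched⟧} = {a, b, c, d, h}
⟦right of d⟧ = {x : ⟨x, d⟩ ∈ ⟦right of⟧} = {a, c, d, e, g, h}
⟦bowl⟧ = {c, e, g, h}
… ∩ ⟦which d touched⟧ = {c, e, g, h} ∩ {a, b, c, d, h} = {c, h}
… ∩ ⟦right of d⟧ = {c, h} ∩ {a, c, d, e, g, h} = {c, h}
So ⟦bowl which d touched right of d⟧ = {c, h}.

{c, h}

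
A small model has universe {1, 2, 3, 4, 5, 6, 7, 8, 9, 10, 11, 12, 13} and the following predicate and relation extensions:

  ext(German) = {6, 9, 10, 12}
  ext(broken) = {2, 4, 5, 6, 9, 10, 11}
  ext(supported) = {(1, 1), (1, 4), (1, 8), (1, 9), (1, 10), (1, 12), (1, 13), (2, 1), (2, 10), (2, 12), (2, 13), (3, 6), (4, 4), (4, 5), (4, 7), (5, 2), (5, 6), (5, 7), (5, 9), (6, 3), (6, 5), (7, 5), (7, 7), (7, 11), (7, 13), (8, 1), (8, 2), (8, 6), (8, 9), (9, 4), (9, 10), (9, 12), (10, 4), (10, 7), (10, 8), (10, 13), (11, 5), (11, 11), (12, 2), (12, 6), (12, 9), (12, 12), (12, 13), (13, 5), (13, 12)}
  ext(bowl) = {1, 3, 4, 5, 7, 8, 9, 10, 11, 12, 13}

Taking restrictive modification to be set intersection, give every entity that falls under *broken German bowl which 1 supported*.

⟦which 1 supported⟧ = {x : ⟨1, x⟩ ∈ ⟦supported⟧} = {1, 4, 8, 9, 10, 12, 13}
⟦bowl⟧ = {1, 3, 4, 5, 7, 8, 9, 10, 11, 12, 13}
… ∩ ⟦which 1 supported⟧ = {1, 3, 4, 5, 7, 8, 9, 10, 11, 12, 13} ∩ {1, 4, 8, 9, 10, 12, 13} = {1, 4, 8, 9, 10, 12, 13}
… ∩ ⟦broken⟧ = {1, 4, 8, 9, 10, 12, 13} ∩ {2, 4, 5, 6, 9, 10, 11} = {4, 9, 10}
… ∩ ⟦German⟧ = {4, 9, 10} ∩ {6, 9, 10, 12} = {9, 10}
So ⟦broken German bowl which 1 supported⟧ = {9, 10}.

{9, 10}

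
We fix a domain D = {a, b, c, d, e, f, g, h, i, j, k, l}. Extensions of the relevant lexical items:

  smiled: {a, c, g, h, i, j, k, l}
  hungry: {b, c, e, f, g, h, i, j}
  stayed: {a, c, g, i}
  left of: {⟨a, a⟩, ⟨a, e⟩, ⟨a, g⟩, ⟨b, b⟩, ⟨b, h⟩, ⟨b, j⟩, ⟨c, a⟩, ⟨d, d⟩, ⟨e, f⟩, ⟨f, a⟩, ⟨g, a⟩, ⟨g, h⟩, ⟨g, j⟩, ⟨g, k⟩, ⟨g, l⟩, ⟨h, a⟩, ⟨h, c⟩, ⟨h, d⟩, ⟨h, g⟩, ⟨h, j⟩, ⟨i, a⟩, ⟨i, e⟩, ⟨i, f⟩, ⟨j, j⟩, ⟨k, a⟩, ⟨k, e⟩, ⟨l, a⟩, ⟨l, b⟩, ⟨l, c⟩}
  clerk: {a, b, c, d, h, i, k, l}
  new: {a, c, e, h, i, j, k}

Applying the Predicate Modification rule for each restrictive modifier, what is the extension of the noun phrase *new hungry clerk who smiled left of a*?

{c, h, i}

⟦who smiled⟧ = ⟦smiled⟧ = {a, c, g, h, i, j, k, l}
⟦left of a⟧ = {x : ⟨x, a⟩ ∈ ⟦left of⟧} = {a, c, f, g, h, i, k, l}
⟦clerk⟧ = {a, b, c, d, h, i, k, l}
… ∩ ⟦who smiled⟧ = {a, b, c, d, h, i, k, l} ∩ {a, c, g, h, i, j, k, l} = {a, c, h, i, k, l}
… ∩ ⟦left of a⟧ = {a, c, h, i, k, l} ∩ {a, c, f, g, h, i, k, l} = {a, c, h, i, k, l}
… ∩ ⟦new⟧ = {a, c, h, i, k, l} ∩ {a, c, e, h, i, j, k} = {a, c, h, i, k}
… ∩ ⟦hungry⟧ = {a, c, h, i, k} ∩ {b, c, e, f, g, h, i, j} = {c, h, i}
So ⟦new hungry clerk who smiled left of a⟧ = {c, h, i}.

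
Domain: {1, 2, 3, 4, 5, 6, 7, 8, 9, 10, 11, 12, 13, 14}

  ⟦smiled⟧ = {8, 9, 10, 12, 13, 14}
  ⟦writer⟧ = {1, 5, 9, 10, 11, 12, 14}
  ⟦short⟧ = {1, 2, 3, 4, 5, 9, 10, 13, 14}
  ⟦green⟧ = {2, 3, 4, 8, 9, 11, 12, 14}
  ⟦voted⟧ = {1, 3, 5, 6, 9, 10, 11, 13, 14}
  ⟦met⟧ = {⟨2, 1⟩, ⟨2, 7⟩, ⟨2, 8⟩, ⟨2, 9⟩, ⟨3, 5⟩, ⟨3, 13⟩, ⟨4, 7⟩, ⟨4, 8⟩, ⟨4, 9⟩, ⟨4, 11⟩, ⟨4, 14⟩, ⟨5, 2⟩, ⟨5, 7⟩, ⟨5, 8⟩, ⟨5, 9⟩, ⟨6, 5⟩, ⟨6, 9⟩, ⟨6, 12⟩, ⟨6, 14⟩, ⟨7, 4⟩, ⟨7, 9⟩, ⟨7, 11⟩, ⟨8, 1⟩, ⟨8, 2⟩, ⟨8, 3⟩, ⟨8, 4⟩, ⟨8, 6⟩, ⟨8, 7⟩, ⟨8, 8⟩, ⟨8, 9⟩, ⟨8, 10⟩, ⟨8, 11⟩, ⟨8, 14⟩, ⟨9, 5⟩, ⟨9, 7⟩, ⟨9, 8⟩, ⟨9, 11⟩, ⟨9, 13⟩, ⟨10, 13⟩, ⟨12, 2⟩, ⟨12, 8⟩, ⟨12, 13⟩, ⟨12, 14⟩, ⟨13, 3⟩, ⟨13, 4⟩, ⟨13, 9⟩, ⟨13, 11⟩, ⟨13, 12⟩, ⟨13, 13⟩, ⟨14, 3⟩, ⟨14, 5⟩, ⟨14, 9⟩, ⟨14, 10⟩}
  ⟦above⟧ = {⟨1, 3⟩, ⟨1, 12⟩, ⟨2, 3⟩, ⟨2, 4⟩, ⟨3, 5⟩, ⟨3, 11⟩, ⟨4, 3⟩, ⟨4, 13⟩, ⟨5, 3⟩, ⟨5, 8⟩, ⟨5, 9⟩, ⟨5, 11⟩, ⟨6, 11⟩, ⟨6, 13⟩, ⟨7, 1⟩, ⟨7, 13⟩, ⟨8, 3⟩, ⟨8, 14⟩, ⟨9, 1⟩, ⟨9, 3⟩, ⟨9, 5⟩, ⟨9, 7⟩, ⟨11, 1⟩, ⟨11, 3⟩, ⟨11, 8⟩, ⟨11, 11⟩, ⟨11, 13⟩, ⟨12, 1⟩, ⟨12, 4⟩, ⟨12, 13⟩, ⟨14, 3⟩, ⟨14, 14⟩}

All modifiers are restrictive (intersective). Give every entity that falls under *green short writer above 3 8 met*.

{9, 14}

⟦above 3⟧ = {x : ⟨x, 3⟩ ∈ ⟦above⟧} = {1, 2, 4, 5, 8, 9, 11, 14}
⟦8 met⟧ = {x : ⟨8, x⟩ ∈ ⟦met⟧} = {1, 2, 3, 4, 6, 7, 8, 9, 10, 11, 14}
⟦writer⟧ = {1, 5, 9, 10, 11, 12, 14}
… ∩ ⟦above 3⟧ = {1, 5, 9, 10, 11, 12, 14} ∩ {1, 2, 4, 5, 8, 9, 11, 14} = {1, 5, 9, 11, 14}
… ∩ ⟦8 met⟧ = {1, 5, 9, 11, 14} ∩ {1, 2, 3, 4, 6, 7, 8, 9, 10, 11, 14} = {1, 9, 11, 14}
… ∩ ⟦green⟧ = {1, 9, 11, 14} ∩ {2, 3, 4, 8, 9, 11, 12, 14} = {9, 11, 14}
… ∩ ⟦short⟧ = {9, 11, 14} ∩ {1, 2, 3, 4, 5, 9, 10, 13, 14} = {9, 14}
So ⟦green short writer above 3 8 met⟧ = {9, 14}.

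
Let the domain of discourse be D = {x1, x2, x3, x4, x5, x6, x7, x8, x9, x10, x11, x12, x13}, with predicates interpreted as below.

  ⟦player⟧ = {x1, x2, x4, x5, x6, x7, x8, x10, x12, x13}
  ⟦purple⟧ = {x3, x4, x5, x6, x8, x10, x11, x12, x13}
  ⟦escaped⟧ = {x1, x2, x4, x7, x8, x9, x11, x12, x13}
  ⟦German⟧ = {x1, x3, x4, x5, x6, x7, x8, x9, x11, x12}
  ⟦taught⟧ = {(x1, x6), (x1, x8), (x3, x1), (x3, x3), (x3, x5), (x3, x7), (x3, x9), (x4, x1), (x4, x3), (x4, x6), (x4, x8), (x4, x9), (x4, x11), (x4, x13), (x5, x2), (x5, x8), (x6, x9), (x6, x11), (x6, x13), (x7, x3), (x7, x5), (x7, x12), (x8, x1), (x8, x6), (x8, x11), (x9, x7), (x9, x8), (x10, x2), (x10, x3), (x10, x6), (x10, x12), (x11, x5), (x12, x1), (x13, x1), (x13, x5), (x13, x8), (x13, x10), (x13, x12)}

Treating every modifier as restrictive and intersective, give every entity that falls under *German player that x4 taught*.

{x1, x6, x8}

⟦that x4 taught⟧ = {x : ⟨x4, x⟩ ∈ ⟦taught⟧} = {x1, x3, x6, x8, x9, x11, x13}
⟦player⟧ = {x1, x2, x4, x5, x6, x7, x8, x10, x12, x13}
… ∩ ⟦that x4 taught⟧ = {x1, x2, x4, x5, x6, x7, x8, x10, x12, x13} ∩ {x1, x3, x6, x8, x9, x11, x13} = {x1, x6, x8, x13}
… ∩ ⟦German⟧ = {x1, x6, x8, x13} ∩ {x1, x3, x4, x5, x6, x7, x8, x9, x11, x12} = {x1, x6, x8}
So ⟦German player that x4 taught⟧ = {x1, x6, x8}.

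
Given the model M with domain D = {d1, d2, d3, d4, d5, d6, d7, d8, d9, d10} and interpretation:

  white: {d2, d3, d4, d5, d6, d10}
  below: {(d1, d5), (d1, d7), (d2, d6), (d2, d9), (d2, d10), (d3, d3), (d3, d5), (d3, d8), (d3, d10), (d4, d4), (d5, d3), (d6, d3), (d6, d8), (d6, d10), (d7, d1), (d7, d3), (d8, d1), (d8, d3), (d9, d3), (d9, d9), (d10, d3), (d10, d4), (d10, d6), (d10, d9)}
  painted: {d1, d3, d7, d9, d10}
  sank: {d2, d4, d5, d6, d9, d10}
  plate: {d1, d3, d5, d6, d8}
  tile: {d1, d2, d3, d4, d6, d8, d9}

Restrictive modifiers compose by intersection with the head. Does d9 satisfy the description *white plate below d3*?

⟦below d3⟧ = {x : ⟨x, d3⟩ ∈ ⟦below⟧} = {d3, d5, d6, d7, d8, d9, d10}
⟦plate⟧ = {d1, d3, d5, d6, d8}
… ∩ ⟦below d3⟧ = {d1, d3, d5, d6, d8} ∩ {d3, d5, d6, d7, d8, d9, d10} = {d3, d5, d6, d8}
… ∩ ⟦white⟧ = {d3, d5, d6, d8} ∩ {d2, d3, d4, d5, d6, d10} = {d3, d5, d6}
⟦white plate below d3⟧ = {d3, d5, d6}; d9 ∉ this set.

no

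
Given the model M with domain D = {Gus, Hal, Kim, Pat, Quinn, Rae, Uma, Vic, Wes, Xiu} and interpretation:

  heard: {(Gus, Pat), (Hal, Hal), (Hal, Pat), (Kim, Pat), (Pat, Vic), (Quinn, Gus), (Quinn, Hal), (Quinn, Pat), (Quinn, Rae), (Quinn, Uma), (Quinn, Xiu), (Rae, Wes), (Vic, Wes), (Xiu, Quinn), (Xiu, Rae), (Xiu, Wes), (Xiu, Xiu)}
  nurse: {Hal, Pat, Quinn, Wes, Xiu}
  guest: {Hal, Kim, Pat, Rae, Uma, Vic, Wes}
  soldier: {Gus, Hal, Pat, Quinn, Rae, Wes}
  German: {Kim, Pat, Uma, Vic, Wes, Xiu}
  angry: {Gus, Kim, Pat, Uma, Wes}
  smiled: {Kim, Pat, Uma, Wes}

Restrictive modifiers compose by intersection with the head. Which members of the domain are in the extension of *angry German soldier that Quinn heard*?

⟦that Quinn heard⟧ = {x : ⟨Quinn, x⟩ ∈ ⟦heard⟧} = {Gus, Hal, Pat, Rae, Uma, Xiu}
⟦soldier⟧ = {Gus, Hal, Pat, Quinn, Rae, Wes}
… ∩ ⟦that Quinn heard⟧ = {Gus, Hal, Pat, Quinn, Rae, Wes} ∩ {Gus, Hal, Pat, Rae, Uma, Xiu} = {Gus, Hal, Pat, Rae}
… ∩ ⟦angry⟧ = {Gus, Hal, Pat, Rae} ∩ {Gus, Kim, Pat, Uma, Wes} = {Gus, Pat}
… ∩ ⟦German⟧ = {Gus, Pat} ∩ {Kim, Pat, Uma, Vic, Wes, Xiu} = {Pat}
So ⟦angry German soldier that Quinn heard⟧ = {Pat}.

{Pat}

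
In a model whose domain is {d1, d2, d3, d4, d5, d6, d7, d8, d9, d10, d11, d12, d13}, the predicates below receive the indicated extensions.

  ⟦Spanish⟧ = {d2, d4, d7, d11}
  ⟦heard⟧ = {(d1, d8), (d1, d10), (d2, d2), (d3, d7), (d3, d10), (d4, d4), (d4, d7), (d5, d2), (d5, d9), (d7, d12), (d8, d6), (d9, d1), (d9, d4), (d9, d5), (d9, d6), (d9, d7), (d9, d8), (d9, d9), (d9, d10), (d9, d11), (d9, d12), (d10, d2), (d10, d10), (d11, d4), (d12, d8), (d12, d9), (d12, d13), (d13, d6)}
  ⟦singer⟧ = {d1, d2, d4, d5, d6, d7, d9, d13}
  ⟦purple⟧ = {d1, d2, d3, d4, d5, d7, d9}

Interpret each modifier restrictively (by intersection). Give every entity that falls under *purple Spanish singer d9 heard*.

{d4, d7}

⟦d9 heard⟧ = {x : ⟨d9, x⟩ ∈ ⟦heard⟧} = {d1, d4, d5, d6, d7, d8, d9, d10, d11, d12}
⟦singer⟧ = {d1, d2, d4, d5, d6, d7, d9, d13}
… ∩ ⟦d9 heard⟧ = {d1, d2, d4, d5, d6, d7, d9, d13} ∩ {d1, d4, d5, d6, d7, d8, d9, d10, d11, d12} = {d1, d4, d5, d6, d7, d9}
… ∩ ⟦purple⟧ = {d1, d4, d5, d6, d7, d9} ∩ {d1, d2, d3, d4, d5, d7, d9} = {d1, d4, d5, d7, d9}
… ∩ ⟦Spanish⟧ = {d1, d4, d5, d7, d9} ∩ {d2, d4, d7, d11} = {d4, d7}
So ⟦purple Spanish singer d9 heard⟧ = {d4, d7}.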